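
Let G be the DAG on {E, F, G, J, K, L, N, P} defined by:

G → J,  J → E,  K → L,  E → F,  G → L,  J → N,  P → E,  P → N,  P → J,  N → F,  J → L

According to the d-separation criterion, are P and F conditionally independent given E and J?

No

6 paths connect P and F; each must be blocked for d-separation to hold:
Path 1: P → N → F
  N is a chain and N is not conditioned on — no node blocks this path, so it is active.
Path 2: P → N ← J → E → F
  N is a collider here and neither N nor any of its descendants is conditioned on, so the collider stays closed — the path is blocked at N.
Path 3: P → E → F
  E is a chain here and E is conditioned on, so the path is blocked at E.
Path 4: P → E ← J → N → F
  J is a fork here and J is conditioned on, so the path is blocked at J.
Path 5: P → J → N → F
  J is a chain here and J is conditioned on, so the path is blocked at J.
Path 6: P → J → E → F
  J is a chain here and J is conditioned on, so the path is blocked at J.
Because an active path exists, P and F are not d-separated.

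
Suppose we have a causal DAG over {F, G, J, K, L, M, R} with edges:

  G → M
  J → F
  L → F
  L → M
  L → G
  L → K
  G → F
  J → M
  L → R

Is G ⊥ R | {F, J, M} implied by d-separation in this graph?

Enumerating the 5 paths from G to R and testing each for blocking by {F, J, M}:
Path 1: G ← L → R
  L is a fork and L is not conditioned on — no node blocks this path, so it is active.
Path 2: G → F ← L → R
  F is a collider and F is conditioned on, which opens it; L is a fork and L is not conditioned on — no node blocks this path, so it is active.
Path 3: G → F ← J → M ← L → R
  J is a fork here and J is conditioned on, so the path is blocked at J.
Path 4: G → M ← L → R
  M is a collider and M is conditioned on, which opens it; L is a fork and L is not conditioned on — no node blocks this path, so it is active.
Path 5: G → M ← J → F ← L → R
  J is a fork here and J is conditioned on, so the path is blocked at J.
At least one path is unblocked, so d-separation fails.

No — G and R are not d-separated given {F, J, M}.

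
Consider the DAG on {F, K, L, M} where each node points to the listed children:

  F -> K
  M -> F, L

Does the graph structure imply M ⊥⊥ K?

The only undirected path from M to K is:
Path 1: M → F → K
  F is a chain and F is not conditioned on — no node blocks this path, so it is active.
Since the path M → F → K is active, M and K are not d-separated given ∅.

No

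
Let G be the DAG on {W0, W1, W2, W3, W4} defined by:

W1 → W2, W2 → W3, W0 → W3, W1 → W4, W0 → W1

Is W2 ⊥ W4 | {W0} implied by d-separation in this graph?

Enumerating the 2 paths from W2 to W4 and testing each for blocking by {W0}:
Path 1: W2 ← W1 → W4
  W1 is a fork and W1 is not conditioned on — no node blocks this path, so it is active.
Path 2: W2 → W3 ← W0 → W1 → W4
  W3 is a collider here and neither W3 nor any of its descendants is conditioned on, so the collider stays closed — the path is blocked at W3.
Because an active path exists, W2 and W4 are not d-separated.

No — W2 and W4 are not d-separated given {W0}.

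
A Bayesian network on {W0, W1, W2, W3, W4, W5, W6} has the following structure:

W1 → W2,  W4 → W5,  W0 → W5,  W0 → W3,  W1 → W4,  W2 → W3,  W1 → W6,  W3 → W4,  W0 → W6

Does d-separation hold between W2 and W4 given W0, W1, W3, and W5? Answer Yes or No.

Yes

There are 6 undirected paths between W2 and W4; checking each against the conditioning set {W0, W1, W3, W5}:
Path 1: W2 ← W1 → W6 ← W0 → W5 ← W4
  W1 is a fork here and W1 is conditioned on, so the path is blocked at W1.
Path 2: W2 ← W1 → W6 ← W0 → W3 → W4
  W1 is a fork here and W1 is conditioned on, so the path is blocked at W1.
Path 3: W2 ← W1 → W4
  W1 is a fork here and W1 is conditioned on, so the path is blocked at W1.
Path 4: W2 → W3 → W4
  W3 is a chain here and W3 is conditioned on, so the path is blocked at W3.
Path 5: W2 → W3 ← W0 → W5 ← W4
  W0 is a fork here and W0 is conditioned on, so the path is blocked at W0.
Path 6: W2 → W3 ← W0 → W6 ← W1 → W4
  W0 is a fork here and W0 is conditioned on, so the path is blocked at W0.
All paths are blocked; W2 ⊥ W4 | {W0, W1, W3, W5} holds.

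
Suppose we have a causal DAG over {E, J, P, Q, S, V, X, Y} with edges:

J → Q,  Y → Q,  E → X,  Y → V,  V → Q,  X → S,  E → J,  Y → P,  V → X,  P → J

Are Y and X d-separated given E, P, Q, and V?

We examine all 6 paths between Y and X:
Path 1: Y → P → J ← E → X
  P is a chain here and P is conditioned on, so the path is blocked at P.
Path 2: Y → P → J → Q ← V → X
  P is a chain here and P is conditioned on, so the path is blocked at P.
Path 3: Y → V → Q ← J ← E → X
  V is a chain here and V is conditioned on, so the path is blocked at V.
Path 4: Y → V → X
  V is a chain here and V is conditioned on, so the path is blocked at V.
Path 5: Y → Q ← J ← E → X
  E is a fork here and E is conditioned on, so the path is blocked at E.
Path 6: Y → Q ← V → X
  V is a fork here and V is conditioned on, so the path is blocked at V.
Since every path is blocked, d-separation holds.

Yes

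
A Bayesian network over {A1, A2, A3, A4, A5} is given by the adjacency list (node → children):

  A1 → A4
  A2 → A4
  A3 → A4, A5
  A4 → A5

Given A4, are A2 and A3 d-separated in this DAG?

We examine all 2 paths between A2 and A3:
  1. A2 → A4 → A5 ← A3 — A4:chain[blocks]; A5:collider[blocks] ⇒ blocked
  2. A2 → A4 ← A3 — A4:collider[open] ⇒ active
At least one path is unblocked, so d-separation fails.

No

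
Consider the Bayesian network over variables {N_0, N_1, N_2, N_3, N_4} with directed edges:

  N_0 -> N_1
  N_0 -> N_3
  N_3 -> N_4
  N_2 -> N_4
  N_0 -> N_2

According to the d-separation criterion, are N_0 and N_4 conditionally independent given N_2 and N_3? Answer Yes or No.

Yes

We examine all 2 paths between N_0 and N_4:
Path 1: N_0 → N_3 → N_4
  N_3 is a chain here and N_3 is conditioned on, so the path is blocked at N_3.
Path 2: N_0 → N_2 → N_4
  N_2 is a chain here and N_2 is conditioned on, so the path is blocked at N_2.
All paths are blocked; N_0 ⊥ N_4 | {N_2, N_3} holds.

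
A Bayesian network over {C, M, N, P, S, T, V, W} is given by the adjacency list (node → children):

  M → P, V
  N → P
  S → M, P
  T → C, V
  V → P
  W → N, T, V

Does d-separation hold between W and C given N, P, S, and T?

Enumerating the 5 paths from W to C and testing each for blocking by {N, P, S, T}:
Path 1: W → N → P ← V ← T → C
  N is a chain here and N is conditioned on, so the path is blocked at N.
Path 2: W → N → P ← S → M → V ← T → C
  N is a chain here and N is conditioned on, so the path is blocked at N.
Path 3: W → N → P ← M → V ← T → C
  N is a chain here and N is conditioned on, so the path is blocked at N.
Path 4: W → V ← T → C
  T is a fork here and T is conditioned on, so the path is blocked at T.
Path 5: W → T → C
  T is a chain here and T is conditioned on, so the path is blocked at T.
Since every path is blocked, d-separation holds.

Yes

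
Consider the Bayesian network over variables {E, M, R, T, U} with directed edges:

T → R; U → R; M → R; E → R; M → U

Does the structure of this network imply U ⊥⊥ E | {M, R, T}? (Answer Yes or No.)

We examine all 2 paths between U and E:
  1. U → R ← E — R:collider[open] ⇒ active
  2. U ← M → R ← E — M:fork[blocks]; R:collider[open] ⇒ blocked
At least one path is unblocked, so d-separation fails.

No — U and E are not d-separated given {M, R, T}.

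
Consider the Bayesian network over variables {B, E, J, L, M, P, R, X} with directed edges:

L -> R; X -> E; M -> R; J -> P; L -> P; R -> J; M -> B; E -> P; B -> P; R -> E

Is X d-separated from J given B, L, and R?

6 paths connect X and J; each must be blocked for d-separation to hold:
Path 1: X → E → P ← L → R → J
  P is a collider here and neither P nor any of its descendants is conditioned on, so the collider stays closed — the path is blocked at P.
Path 2: X → E → P ← B ← M → R → J
  P is a collider here and neither P nor any of its descendants is conditioned on, so the collider stays closed — the path is blocked at P.
Path 3: X → E → P ← J
  P is a collider here and neither P nor any of its descendants is conditioned on, so the collider stays closed — the path is blocked at P.
Path 4: X → E ← R ← L → P ← J
  E is a collider here and neither E nor any of its descendants is conditioned on, so the collider stays closed — the path is blocked at E.
Path 5: X → E ← R → J
  E is a collider here and neither E nor any of its descendants is conditioned on, so the collider stays closed — the path is blocked at E.
Path 6: X → E ← R ← M → B → P ← J
  E is a collider here and neither E nor any of its descendants is conditioned on, so the collider stays closed — the path is blocked at E.
Every path is blocked, so X and J are d-separated given {B, L, R}.

Yes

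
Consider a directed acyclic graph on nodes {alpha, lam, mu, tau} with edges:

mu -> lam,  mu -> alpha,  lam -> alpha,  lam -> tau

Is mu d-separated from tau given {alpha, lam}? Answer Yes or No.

We examine all 2 paths between mu and tau:
Path 1: mu → alpha ← lam → tau
  lam is a fork here and lam is conditioned on, so the path is blocked at lam.
Path 2: mu → lam → tau
  lam is a chain here and lam is conditioned on, so the path is blocked at lam.
Since every path is blocked, d-separation holds.

Yes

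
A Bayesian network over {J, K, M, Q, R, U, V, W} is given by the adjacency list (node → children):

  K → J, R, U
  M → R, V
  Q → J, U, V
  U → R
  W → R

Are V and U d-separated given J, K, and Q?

We examine all 6 paths between V and U:
  1. V ← Q → J ← K → U — Q:fork[blocks]; J:collider[open]; K:fork[blocks] ⇒ blocked
  2. V ← Q → J ← K → R ← U — Q:fork[blocks]; J:collider[open]; K:fork[blocks]; R:collider[blocks] ⇒ blocked
  3. V ← Q → U — Q:fork[blocks] ⇒ blocked
  4. V ← M → R ← U — M:fork[open]; R:collider[blocks] ⇒ blocked
  5. V ← M → R ← K → J ← Q → U — M:fork[open]; R:collider[blocks]; K:fork[blocks]; J:collider[open]; Q:fork[blocks] ⇒ blocked
  6. V ← M → R ← K → U — M:fork[open]; R:collider[blocks]; K:fork[blocks] ⇒ blocked
Since every path is blocked, d-separation holds.

Yes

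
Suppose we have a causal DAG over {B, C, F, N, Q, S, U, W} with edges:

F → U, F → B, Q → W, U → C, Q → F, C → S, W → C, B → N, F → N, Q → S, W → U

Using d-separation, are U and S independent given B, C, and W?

There are 6 undirected paths between U and S; checking each against the conditioning set {B, C, W}:
Path 1: U ← W ← Q → S
  W is a chain here and W is conditioned on, so the path is blocked at W.
Path 2: U ← W → C → S
  W is a fork here and W is conditioned on, so the path is blocked at W.
Path 3: U ← F ← Q → S
  F is a chain and F is not conditioned on; Q is a fork and Q is not conditioned on — no node blocks this path, so it is active.
Path 4: U ← F ← Q → W → C → S
  W is a chain here and W is conditioned on, so the path is blocked at W.
Path 5: U → C → S
  C is a chain here and C is conditioned on, so the path is blocked at C.
Path 6: U → C ← W ← Q → S
  W is a chain here and W is conditioned on, so the path is blocked at W.
Since the path U ← F ← Q → S is active, U and S are not d-separated given {B, C, W}.

No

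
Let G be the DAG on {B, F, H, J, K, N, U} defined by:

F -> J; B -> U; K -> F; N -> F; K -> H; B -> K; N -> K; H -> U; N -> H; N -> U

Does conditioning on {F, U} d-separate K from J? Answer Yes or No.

Enumerating the 6 paths from K to J and testing each for blocking by {F, U}:
  1. K → H → U ← N → F → J — H:chain[open]; U:collider[open]; N:fork[open]; F:chain[blocks] ⇒ blocked
  2. K → H ← N → F → J — H:collider[open]; N:fork[open]; F:chain[blocks] ⇒ blocked
  3. K → F → J — F:chain[blocks] ⇒ blocked
  4. K ← B → U ← H ← N → F → J — B:fork[open]; U:collider[open]; H:chain[open]; N:fork[open]; F:chain[blocks] ⇒ blocked
  5. K ← B → U ← N → F → J — B:fork[open]; U:collider[open]; N:fork[open]; F:chain[blocks] ⇒ blocked
  6. K ← N → F → J — N:fork[open]; F:chain[blocks] ⇒ blocked
All paths are blocked; K ⊥ J | {F, U} holds.

Yes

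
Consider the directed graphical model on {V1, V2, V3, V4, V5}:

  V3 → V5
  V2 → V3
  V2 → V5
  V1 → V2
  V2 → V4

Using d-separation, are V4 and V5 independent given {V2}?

There are 2 undirected paths between V4 and V5; checking each against the conditioning set {V2}:
  1. V4 ← V2 → V3 → V5 — V2:fork[blocks]; V3:chain[open] ⇒ blocked
  2. V4 ← V2 → V5 — V2:fork[blocks] ⇒ blocked
Since every path is blocked, d-separation holds.

Yes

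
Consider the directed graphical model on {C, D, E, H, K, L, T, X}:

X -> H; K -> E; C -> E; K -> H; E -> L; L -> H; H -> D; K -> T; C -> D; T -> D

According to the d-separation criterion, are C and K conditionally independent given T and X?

Enumerating the 6 paths from C to K and testing each for blocking by {T, X}:
  1. C → D ← T ← K — D:collider[blocks]; T:chain[blocks] ⇒ blocked
  2. C → D ← H ← L ← E ← K — D:collider[blocks]; H:chain[open]; L:chain[open]; E:chain[open] ⇒ blocked
  3. C → D ← H ← K — D:collider[blocks]; H:chain[open] ⇒ blocked
  4. C → E → L → H → D ← T ← K — E:chain[open]; L:chain[open]; H:chain[open]; D:collider[blocks]; T:chain[blocks] ⇒ blocked
  5. C → E → L → H ← K — E:chain[open]; L:chain[open]; H:collider[blocks] ⇒ blocked
  6. C → E ← K — E:collider[blocks] ⇒ blocked
All paths are blocked; C ⊥ K | {T, X} holds.

Yes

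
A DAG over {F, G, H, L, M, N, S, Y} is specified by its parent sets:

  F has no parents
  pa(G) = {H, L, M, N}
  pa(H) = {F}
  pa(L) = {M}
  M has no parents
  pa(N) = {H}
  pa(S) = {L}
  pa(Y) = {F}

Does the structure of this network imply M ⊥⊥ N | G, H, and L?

No

We examine all 4 paths between M and N:
Path 1: M → G ← H → N
  H is a fork here and H is conditioned on, so the path is blocked at H.
Path 2: M → G ← N
  G is a collider and G is conditioned on, which opens it — no node blocks this path, so it is active.
Path 3: M → L → G ← H → N
  L is a chain here and L is conditioned on, so the path is blocked at L.
Path 4: M → L → G ← N
  L is a chain here and L is conditioned on, so the path is blocked at L.
At least one path is unblocked, so d-separation fails.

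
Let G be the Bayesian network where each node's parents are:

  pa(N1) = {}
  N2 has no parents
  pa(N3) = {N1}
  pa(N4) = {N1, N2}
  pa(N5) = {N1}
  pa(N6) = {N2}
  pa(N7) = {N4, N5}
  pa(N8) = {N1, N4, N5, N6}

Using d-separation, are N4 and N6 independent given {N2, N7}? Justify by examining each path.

Enumerating the 6 paths from N4 to N6 and testing each for blocking by {N2, N7}:
  1. N4 ← N2 → N6 — N2:fork[blocks] ⇒ blocked
  2. N4 ← N1 → N5 → N8 ← N6 — N1:fork[open]; N5:chain[open]; N8:collider[blocks] ⇒ blocked
  3. N4 ← N1 → N8 ← N6 — N1:fork[open]; N8:collider[blocks] ⇒ blocked
  4. N4 → N7 ← N5 ← N1 → N8 ← N6 — N7:collider[open]; N5:chain[open]; N1:fork[open]; N8:collider[blocks] ⇒ blocked
  5. N4 → N7 ← N5 → N8 ← N6 — N7:collider[open]; N5:fork[open]; N8:collider[blocks] ⇒ blocked
  6. N4 → N8 ← N6 — N8:collider[blocks] ⇒ blocked
Since every path is blocked, d-separation holds.

Yes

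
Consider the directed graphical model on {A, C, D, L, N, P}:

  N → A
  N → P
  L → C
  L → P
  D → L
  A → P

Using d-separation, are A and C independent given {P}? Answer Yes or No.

We examine all 2 paths between A and C:
Path 1: A ← N → P ← L → C
  N is a fork and N is not conditioned on; P is a collider and P is conditioned on, which opens it; L is a fork and L is not conditioned on — no node blocks this path, so it is active.
Path 2: A → P ← L → C
  P is a collider and P is conditioned on, which opens it; L is a fork and L is not conditioned on — no node blocks this path, so it is active.
Because an active path exists, A and C are not d-separated.

No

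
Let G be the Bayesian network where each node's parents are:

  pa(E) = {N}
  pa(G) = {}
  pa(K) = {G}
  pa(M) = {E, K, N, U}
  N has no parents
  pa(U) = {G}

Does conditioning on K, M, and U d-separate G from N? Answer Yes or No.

Yes

4 paths connect G and N; each must be blocked for d-separation to hold:
Path 1: G → K → M ← E ← N
  K is a chain here and K is conditioned on, so the path is blocked at K.
Path 2: G → K → M ← N
  K is a chain here and K is conditioned on, so the path is blocked at K.
Path 3: G → U → M ← E ← N
  U is a chain here and U is conditioned on, so the path is blocked at U.
Path 4: G → U → M ← N
  U is a chain here and U is conditioned on, so the path is blocked at U.
Since every path is blocked, d-separation holds.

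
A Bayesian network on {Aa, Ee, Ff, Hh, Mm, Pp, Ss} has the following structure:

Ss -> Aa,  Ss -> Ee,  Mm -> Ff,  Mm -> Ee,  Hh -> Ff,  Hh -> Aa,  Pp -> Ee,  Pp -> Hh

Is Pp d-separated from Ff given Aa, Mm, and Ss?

No — Pp and Ff are not d-separated given {Aa, Mm, Ss}.

There are 4 undirected paths between Pp and Ff; checking each against the conditioning set {Aa, Mm, Ss}:
Path 1: Pp → Hh → Aa ← Ss → Ee ← Mm → Ff
  Ss is a fork here and Ss is conditioned on, so the path is blocked at Ss.
Path 2: Pp → Hh → Ff
  Hh is a chain and Hh is not conditioned on — no node blocks this path, so it is active.
Path 3: Pp → Ee ← Mm → Ff
  Ee is a collider here and neither Ee nor any of its descendants is conditioned on, so the collider stays closed — the path is blocked at Ee.
Path 4: Pp → Ee ← Ss → Aa ← Hh → Ff
  Ee is a collider here and neither Ee nor any of its descendants is conditioned on, so the collider stays closed — the path is blocked at Ee.
Because an active path exists, Pp and Ff are not d-separated.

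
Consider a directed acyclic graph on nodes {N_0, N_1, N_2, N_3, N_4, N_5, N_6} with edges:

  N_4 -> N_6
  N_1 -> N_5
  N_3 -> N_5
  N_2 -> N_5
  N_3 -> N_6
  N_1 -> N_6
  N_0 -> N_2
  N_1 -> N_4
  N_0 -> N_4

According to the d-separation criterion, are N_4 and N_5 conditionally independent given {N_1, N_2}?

We examine all 5 paths between N_4 and N_5:
Path 1: N_4 ← N_0 → N_2 → N_5
  N_2 is a chain here and N_2 is conditioned on, so the path is blocked at N_2.
Path 2: N_4 → N_6 ← N_3 → N_5
  N_6 is a collider here and neither N_6 nor any of its descendants is conditioned on, so the collider stays closed — the path is blocked at N_6.
Path 3: N_4 → N_6 ← N_1 → N_5
  N_6 is a collider here and neither N_6 nor any of its descendants is conditioned on, so the collider stays closed — the path is blocked at N_6.
Path 4: N_4 ← N_1 → N_6 ← N_3 → N_5
  N_1 is a fork here and N_1 is conditioned on, so the path is blocked at N_1.
Path 5: N_4 ← N_1 → N_5
  N_1 is a fork here and N_1 is conditioned on, so the path is blocked at N_1.
Every path is blocked, so N_4 and N_5 are d-separated given {N_1, N_2}.

Yes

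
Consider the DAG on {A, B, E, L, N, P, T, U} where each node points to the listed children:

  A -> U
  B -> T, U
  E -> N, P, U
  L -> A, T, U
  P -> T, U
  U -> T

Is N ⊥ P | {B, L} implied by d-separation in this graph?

Enumerating the 6 paths from N to P and testing each for blocking by {B, L}:
Path 1: N ← E → U ← L → T ← P
  U is a collider here and neither U nor any of its descendants is conditioned on, so the collider stays closed — the path is blocked at U.
Path 2: N ← E → U → T ← P
  T is a collider here and neither T nor any of its descendants is conditioned on, so the collider stays closed — the path is blocked at T.
Path 3: N ← E → U ← P
  U is a collider here and neither U nor any of its descendants is conditioned on, so the collider stays closed — the path is blocked at U.
Path 4: N ← E → U ← A ← L → T ← P
  U is a collider here and neither U nor any of its descendants is conditioned on, so the collider stays closed — the path is blocked at U.
Path 5: N ← E → U ← B → T ← P
  U is a collider here and neither U nor any of its descendants is conditioned on, so the collider stays closed — the path is blocked at U.
Path 6: N ← E → P
  E is a fork and E is not conditioned on — no node blocks this path, so it is active.
At least one path is unblocked, so d-separation fails.

No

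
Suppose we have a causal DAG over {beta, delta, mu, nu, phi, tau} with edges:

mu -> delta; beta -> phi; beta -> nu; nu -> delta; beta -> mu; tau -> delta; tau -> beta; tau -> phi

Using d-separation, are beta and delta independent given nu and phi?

No

4 paths connect beta and delta; each must be blocked for d-separation to hold:
Path 1: beta → nu → delta
  nu is a chain here and nu is conditioned on, so the path is blocked at nu.
Path 2: beta ← tau → delta
  tau is a fork and tau is not conditioned on — no node blocks this path, so it is active.
Path 3: beta → mu → delta
  mu is a chain and mu is not conditioned on — no node blocks this path, so it is active.
Path 4: beta → phi ← tau → delta
  phi is a collider and phi is conditioned on, which opens it; tau is a fork and tau is not conditioned on — no node blocks this path, so it is active.
Because an active path exists, beta and delta are not d-separated.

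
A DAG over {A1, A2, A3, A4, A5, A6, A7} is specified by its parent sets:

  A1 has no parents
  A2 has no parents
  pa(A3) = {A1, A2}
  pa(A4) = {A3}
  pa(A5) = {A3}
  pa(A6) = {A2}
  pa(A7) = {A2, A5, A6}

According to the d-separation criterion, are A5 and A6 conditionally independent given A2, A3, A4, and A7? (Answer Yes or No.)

No

There are 4 undirected paths between A5 and A6; checking each against the conditioning set {A2, A3, A4, A7}:
  1. A5 → A7 ← A6 — A7:collider[open] ⇒ active
  2. A5 → A7 ← A2 → A6 — A7:collider[open]; A2:fork[blocks] ⇒ blocked
  3. A5 ← A3 ← A2 → A7 ← A6 — A3:chain[blocks]; A2:fork[blocks]; A7:collider[open] ⇒ blocked
  4. A5 ← A3 ← A2 → A6 — A3:chain[blocks]; A2:fork[blocks] ⇒ blocked
Because an active path exists, A5 and A6 are not d-separated.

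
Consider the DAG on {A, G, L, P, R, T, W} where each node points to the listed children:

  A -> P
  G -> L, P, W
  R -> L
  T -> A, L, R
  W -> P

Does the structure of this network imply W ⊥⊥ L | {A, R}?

Enumerating the 6 paths from W to L and testing each for blocking by {A, R}:
Path 1: W → P ← G → L
  P is a collider here and neither P nor any of its descendants is conditioned on, so the collider stays closed — the path is blocked at P.
Path 2: W → P ← A ← T → R → L
  P is a collider here and neither P nor any of its descendants is conditioned on, so the collider stays closed — the path is blocked at P.
Path 3: W → P ← A ← T → L
  P is a collider here and neither P nor any of its descendants is conditioned on, so the collider stays closed — the path is blocked at P.
Path 4: W ← G → P ← A ← T → R → L
  P is a collider here and neither P nor any of its descendants is conditioned on, so the collider stays closed — the path is blocked at P.
Path 5: W ← G → P ← A ← T → L
  P is a collider here and neither P nor any of its descendants is conditioned on, so the collider stays closed — the path is blocked at P.
Path 6: W ← G → L
  G is a fork and G is not conditioned on — no node blocks this path, so it is active.
Since the path W ← G → L is active, W and L are not d-separated given {A, R}.

No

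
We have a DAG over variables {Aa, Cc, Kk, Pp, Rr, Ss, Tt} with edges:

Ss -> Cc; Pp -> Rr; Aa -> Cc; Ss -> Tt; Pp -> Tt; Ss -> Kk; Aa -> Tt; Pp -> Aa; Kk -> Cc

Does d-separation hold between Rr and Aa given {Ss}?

No

Enumerating the 4 paths from Rr to Aa and testing each for blocking by {Ss}:
Path 1: Rr ← Pp → Aa
  Pp is a fork and Pp is not conditioned on — no node blocks this path, so it is active.
Path 2: Rr ← Pp → Tt ← Ss → Kk → Cc ← Aa
  Tt is a collider here and neither Tt nor any of its descendants is conditioned on, so the collider stays closed — the path is blocked at Tt.
Path 3: Rr ← Pp → Tt ← Ss → Cc ← Aa
  Tt is a collider here and neither Tt nor any of its descendants is conditioned on, so the collider stays closed — the path is blocked at Tt.
Path 4: Rr ← Pp → Tt ← Aa
  Tt is a collider here and neither Tt nor any of its descendants is conditioned on, so the collider stays closed — the path is blocked at Tt.
At least one path is unblocked, so d-separation fails.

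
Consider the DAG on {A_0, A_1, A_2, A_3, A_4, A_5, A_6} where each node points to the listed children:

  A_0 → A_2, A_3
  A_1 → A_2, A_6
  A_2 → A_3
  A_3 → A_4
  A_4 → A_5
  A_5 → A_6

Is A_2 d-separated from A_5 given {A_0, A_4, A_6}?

No

We examine all 3 paths between A_2 and A_5:
  1. A_2 → A_3 → A_4 → A_5 — A_3:chain[open]; A_4:chain[blocks] ⇒ blocked
  2. A_2 ← A_1 → A_6 ← A_5 — A_1:fork[open]; A_6:collider[open] ⇒ active
  3. A_2 ← A_0 → A_3 → A_4 → A_5 — A_0:fork[blocks]; A_3:chain[open]; A_4:chain[blocks] ⇒ blocked
At least one path is unblocked, so d-separation fails.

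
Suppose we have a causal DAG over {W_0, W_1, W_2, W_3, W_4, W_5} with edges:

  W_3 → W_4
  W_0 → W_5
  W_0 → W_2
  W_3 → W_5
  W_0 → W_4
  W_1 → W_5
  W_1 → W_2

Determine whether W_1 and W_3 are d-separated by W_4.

4 paths connect W_1 and W_3; each must be blocked for d-separation to hold:
Path 1: W_1 → W_5 ← W_0 → W_4 ← W_3
  W_5 is a collider here and neither W_5 nor any of its descendants is conditioned on, so the collider stays closed — the path is blocked at W_5.
Path 2: W_1 → W_5 ← W_3
  W_5 is a collider here and neither W_5 nor any of its descendants is conditioned on, so the collider stays closed — the path is blocked at W_5.
Path 3: W_1 → W_2 ← W_0 → W_4 ← W_3
  W_2 is a collider here and neither W_2 nor any of its descendants is conditioned on, so the collider stays closed — the path is blocked at W_2.
Path 4: W_1 → W_2 ← W_0 → W_5 ← W_3
  W_2 is a collider here and neither W_2 nor any of its descendants is conditioned on, so the collider stays closed — the path is blocked at W_2.
All paths are blocked; W_1 ⊥ W_3 | {W_4} holds.

Yes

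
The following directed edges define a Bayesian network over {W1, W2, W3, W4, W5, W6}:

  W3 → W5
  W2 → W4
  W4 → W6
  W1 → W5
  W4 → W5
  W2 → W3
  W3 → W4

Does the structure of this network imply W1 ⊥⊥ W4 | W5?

We examine all 3 paths between W1 and W4:
  1. W1 → W5 ← W3 ← W2 → W4 — W5:collider[open]; W3:chain[open]; W2:fork[open] ⇒ active
  2. W1 → W5 ← W3 → W4 — W5:collider[open]; W3:fork[open] ⇒ active
  3. W1 → W5 ← W4 — W5:collider[open] ⇒ active
At least one path is unblocked, so d-separation fails.

No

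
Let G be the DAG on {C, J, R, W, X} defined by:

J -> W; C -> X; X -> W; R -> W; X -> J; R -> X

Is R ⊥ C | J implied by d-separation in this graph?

No — R and C are not d-separated given {J}.

There are 3 undirected paths between R and C; checking each against the conditioning set {J}:
  1. R → W ← J ← X ← C — W:collider[blocks]; J:chain[blocks]; X:chain[open] ⇒ blocked
  2. R → W ← X ← C — W:collider[blocks]; X:chain[open] ⇒ blocked
  3. R → X ← C — X:collider[open] ⇒ active
Because an active path exists, R and C are not d-separated.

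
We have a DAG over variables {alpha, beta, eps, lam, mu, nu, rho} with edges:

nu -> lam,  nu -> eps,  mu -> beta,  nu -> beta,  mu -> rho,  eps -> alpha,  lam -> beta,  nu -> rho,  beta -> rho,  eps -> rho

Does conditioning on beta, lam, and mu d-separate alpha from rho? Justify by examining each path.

No

6 paths connect alpha and rho; each must be blocked for d-separation to hold:
Path 1: alpha ← eps → rho
  eps is a fork and eps is not conditioned on — no node blocks this path, so it is active.
Path 2: alpha ← eps ← nu → beta ← mu → rho
  mu is a fork here and mu is conditioned on, so the path is blocked at mu.
Path 3: alpha ← eps ← nu → beta → rho
  beta is a chain here and beta is conditioned on, so the path is blocked at beta.
Path 4: alpha ← eps ← nu → rho
  eps is a chain and eps is not conditioned on; nu is a fork and nu is not conditioned on — no node blocks this path, so it is active.
Path 5: alpha ← eps ← nu → lam → beta ← mu → rho
  lam is a chain here and lam is conditioned on, so the path is blocked at lam.
Path 6: alpha ← eps ← nu → lam → beta → rho
  lam is a chain here and lam is conditioned on, so the path is blocked at lam.
At least one path is unblocked, so d-separation fails.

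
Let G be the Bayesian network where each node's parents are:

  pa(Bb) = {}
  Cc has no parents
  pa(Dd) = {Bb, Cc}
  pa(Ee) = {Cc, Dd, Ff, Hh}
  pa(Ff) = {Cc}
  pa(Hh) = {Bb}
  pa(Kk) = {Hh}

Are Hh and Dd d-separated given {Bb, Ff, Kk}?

There are 4 undirected paths between Hh and Dd; checking each against the conditioning set {Bb, Ff, Kk}:
Path 1: Hh ← Bb → Dd
  Bb is a fork here and Bb is conditioned on, so the path is blocked at Bb.
Path 2: Hh → Ee ← Dd
  Ee is a collider here and neither Ee nor any of its descendants is conditioned on, so the collider stays closed — the path is blocked at Ee.
Path 3: Hh → Ee ← Cc → Dd
  Ee is a collider here and neither Ee nor any of its descendants is conditioned on, so the collider stays closed — the path is blocked at Ee.
Path 4: Hh → Ee ← Ff ← Cc → Dd
  Ee is a collider here and neither Ee nor any of its descendants is conditioned on, so the collider stays closed — the path is blocked at Ee.
Every path is blocked, so Hh and Dd are d-separated given {Bb, Ff, Kk}.

Yes — Hh and Dd are d-separated given {Bb, Ff, Kk}.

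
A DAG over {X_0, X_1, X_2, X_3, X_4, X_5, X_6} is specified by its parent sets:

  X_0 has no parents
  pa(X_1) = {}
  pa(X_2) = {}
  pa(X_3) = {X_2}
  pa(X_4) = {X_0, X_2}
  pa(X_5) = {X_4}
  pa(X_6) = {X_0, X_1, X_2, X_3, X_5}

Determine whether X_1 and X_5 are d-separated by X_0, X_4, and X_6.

No

4 paths connect X_1 and X_5; each must be blocked for d-separation to hold:
  1. X_1 → X_6 ← X_2 → X_4 → X_5 — X_6:collider[open]; X_2:fork[open]; X_4:chain[blocks] ⇒ blocked
  2. X_1 → X_6 ← X_3 ← X_2 → X_4 → X_5 — X_6:collider[open]; X_3:chain[open]; X_2:fork[open]; X_4:chain[blocks] ⇒ blocked
  3. X_1 → X_6 ← X_5 — X_6:collider[open] ⇒ active
  4. X_1 → X_6 ← X_0 → X_4 → X_5 — X_6:collider[open]; X_0:fork[blocks]; X_4:chain[blocks] ⇒ blocked
Since the path X_1 → X_6 ← X_5 is active, X_1 and X_5 are not d-separated given {X_0, X_4, X_6}.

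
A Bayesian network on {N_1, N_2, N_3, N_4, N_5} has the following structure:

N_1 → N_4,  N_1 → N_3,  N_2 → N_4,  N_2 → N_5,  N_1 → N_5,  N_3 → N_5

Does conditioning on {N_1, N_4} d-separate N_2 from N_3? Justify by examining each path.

Yes — N_2 and N_3 are d-separated given {N_1, N_4}.

There are 4 undirected paths between N_2 and N_3; checking each against the conditioning set {N_1, N_4}:
Path 1: N_2 → N_5 ← N_3
  N_5 is a collider here and neither N_5 nor any of its descendants is conditioned on, so the collider stays closed — the path is blocked at N_5.
Path 2: N_2 → N_5 ← N_1 → N_3
  N_5 is a collider here and neither N_5 nor any of its descendants is conditioned on, so the collider stays closed — the path is blocked at N_5.
Path 3: N_2 → N_4 ← N_1 → N_5 ← N_3
  N_1 is a fork here and N_1 is conditioned on, so the path is blocked at N_1.
Path 4: N_2 → N_4 ← N_1 → N_3
  N_1 is a fork here and N_1 is conditioned on, so the path is blocked at N_1.
Since every path is blocked, d-separation holds.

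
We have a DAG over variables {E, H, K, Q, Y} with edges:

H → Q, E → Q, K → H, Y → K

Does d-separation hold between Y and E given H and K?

Yes

Only one path connects Y and E:
  1. Y → K → H → Q ← E — K:chain[blocks]; H:chain[blocks]; Q:collider[blocks] ⇒ blocked
Since every path is blocked, d-separation holds.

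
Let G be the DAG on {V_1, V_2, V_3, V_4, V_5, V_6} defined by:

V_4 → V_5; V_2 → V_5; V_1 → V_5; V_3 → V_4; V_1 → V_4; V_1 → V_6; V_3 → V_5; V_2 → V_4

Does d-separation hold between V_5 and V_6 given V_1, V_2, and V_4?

Enumerating the 4 paths from V_5 to V_6 and testing each for blocking by {V_1, V_2, V_4}:
  1. V_5 ← V_2 → V_4 ← V_1 → V_6 — V_2:fork[blocks]; V_4:collider[open]; V_1:fork[blocks] ⇒ blocked
  2. V_5 ← V_1 → V_6 — V_1:fork[blocks] ⇒ blocked
  3. V_5 ← V_3 → V_4 ← V_1 → V_6 — V_3:fork[open]; V_4:collider[open]; V_1:fork[blocks] ⇒ blocked
  4. V_5 ← V_4 ← V_1 → V_6 — V_4:chain[blocks]; V_1:fork[blocks] ⇒ blocked
All paths are blocked; V_5 ⊥ V_6 | {V_1, V_2, V_4} holds.

Yes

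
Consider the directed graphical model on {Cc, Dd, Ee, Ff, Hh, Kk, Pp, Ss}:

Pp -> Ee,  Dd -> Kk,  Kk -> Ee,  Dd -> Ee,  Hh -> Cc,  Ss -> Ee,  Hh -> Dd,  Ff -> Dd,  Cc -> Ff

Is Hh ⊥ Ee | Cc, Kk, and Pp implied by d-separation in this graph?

We examine all 4 paths between Hh and Ee:
  1. Hh → Cc → Ff → Dd → Kk → Ee — Cc:chain[blocks]; Ff:chain[open]; Dd:chain[open]; Kk:chain[blocks] ⇒ blocked
  2. Hh → Cc → Ff → Dd → Ee — Cc:chain[blocks]; Ff:chain[open]; Dd:chain[open] ⇒ blocked
  3. Hh → Dd → Kk → Ee — Dd:chain[open]; Kk:chain[blocks] ⇒ blocked
  4. Hh → Dd → Ee — Dd:chain[open] ⇒ active
Since the path Hh → Dd → Ee is active, Hh and Ee are not d-separated given {Cc, Kk, Pp}.

No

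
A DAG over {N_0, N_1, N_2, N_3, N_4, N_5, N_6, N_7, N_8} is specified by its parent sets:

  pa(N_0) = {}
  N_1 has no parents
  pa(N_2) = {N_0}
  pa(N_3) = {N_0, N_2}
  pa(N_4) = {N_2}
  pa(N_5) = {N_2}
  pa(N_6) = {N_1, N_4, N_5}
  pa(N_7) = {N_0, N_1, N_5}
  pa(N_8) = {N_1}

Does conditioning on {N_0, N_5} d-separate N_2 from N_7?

Yes — N_2 and N_7 are d-separated given {N_0, N_5}.

There are 6 undirected paths between N_2 and N_7; checking each against the conditioning set {N_0, N_5}:
  1. N_2 → N_3 ← N_0 → N_7 — N_3:collider[blocks]; N_0:fork[blocks] ⇒ blocked
  2. N_2 ← N_0 → N_7 — N_0:fork[blocks] ⇒ blocked
  3. N_2 → N_4 → N_6 ← N_1 → N_7 — N_4:chain[open]; N_6:collider[blocks]; N_1:fork[open] ⇒ blocked
  4. N_2 → N_4 → N_6 ← N_5 → N_7 — N_4:chain[open]; N_6:collider[blocks]; N_5:fork[blocks] ⇒ blocked
  5. N_2 → N_5 → N_6 ← N_1 → N_7 — N_5:chain[blocks]; N_6:collider[blocks]; N_1:fork[open] ⇒ blocked
  6. N_2 → N_5 → N_7 — N_5:chain[blocks] ⇒ blocked
Since every path is blocked, d-separation holds.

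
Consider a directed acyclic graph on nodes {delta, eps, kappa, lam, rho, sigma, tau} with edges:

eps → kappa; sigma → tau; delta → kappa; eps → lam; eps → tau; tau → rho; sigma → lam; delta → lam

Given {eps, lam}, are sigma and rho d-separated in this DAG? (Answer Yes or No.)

No

We examine all 3 paths between sigma and rho:
Path 1: sigma → lam ← eps → tau → rho
  eps is a fork here and eps is conditioned on, so the path is blocked at eps.
Path 2: sigma → lam ← delta → kappa ← eps → tau → rho
  kappa is a collider here and neither kappa nor any of its descendants is conditioned on, so the collider stays closed — the path is blocked at kappa.
Path 3: sigma → tau → rho
  tau is a chain and tau is not conditioned on — no node blocks this path, so it is active.
Because an active path exists, sigma and rho are not d-separated.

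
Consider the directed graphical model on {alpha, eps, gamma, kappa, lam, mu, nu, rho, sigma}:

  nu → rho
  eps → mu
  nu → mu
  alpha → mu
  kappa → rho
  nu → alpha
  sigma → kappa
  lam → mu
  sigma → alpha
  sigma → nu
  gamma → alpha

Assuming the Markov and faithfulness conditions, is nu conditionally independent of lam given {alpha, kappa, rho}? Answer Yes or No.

Yes

We examine all 4 paths between nu and lam:
Path 1: nu → rho ← kappa ← sigma → alpha → mu ← lam
  kappa is a chain here and kappa is conditioned on, so the path is blocked at kappa.
Path 2: nu → alpha → mu ← lam
  alpha is a chain here and alpha is conditioned on, so the path is blocked at alpha.
Path 3: nu ← sigma → alpha → mu ← lam
  alpha is a chain here and alpha is conditioned on, so the path is blocked at alpha.
Path 4: nu → mu ← lam
  mu is a collider here and neither mu nor any of its descendants is conditioned on, so the collider stays closed — the path is blocked at mu.
Every path is blocked, so nu and lam are d-separated given {alpha, kappa, rho}.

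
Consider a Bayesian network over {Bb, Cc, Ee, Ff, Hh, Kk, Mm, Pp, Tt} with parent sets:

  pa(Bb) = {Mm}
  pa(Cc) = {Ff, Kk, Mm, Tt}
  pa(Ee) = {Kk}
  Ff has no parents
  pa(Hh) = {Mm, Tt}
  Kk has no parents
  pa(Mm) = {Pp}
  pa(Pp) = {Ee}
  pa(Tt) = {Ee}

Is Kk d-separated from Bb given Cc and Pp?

Enumerating the 6 paths from Kk to Bb and testing each for blocking by {Cc, Pp}:
Path 1: Kk → Cc ← Tt ← Ee → Pp → Mm → Bb
  Pp is a chain here and Pp is conditioned on, so the path is blocked at Pp.
Path 2: Kk → Cc ← Tt → Hh ← Mm → Bb
  Hh is a collider here and neither Hh nor any of its descendants is conditioned on, so the collider stays closed — the path is blocked at Hh.
Path 3: Kk → Cc ← Mm → Bb
  Cc is a collider and Cc is conditioned on, which opens it; Mm is a fork and Mm is not conditioned on — no node blocks this path, so it is active.
Path 4: Kk → Ee → Tt → Cc ← Mm → Bb
  Ee is a chain and Ee is not conditioned on; Tt is a chain and Tt is not conditioned on; Cc is a collider and Cc is conditioned on, which opens it; Mm is a fork and Mm is not conditioned on — no node blocks this path, so it is active.
Path 5: Kk → Ee → Tt → Hh ← Mm → Bb
  Hh is a collider here and neither Hh nor any of its descendants is conditioned on, so the collider stays closed — the path is blocked at Hh.
Path 6: Kk → Ee → Pp → Mm → Bb
  Pp is a chain here and Pp is conditioned on, so the path is blocked at Pp.
Because an active path exists, Kk and Bb are not d-separated.

No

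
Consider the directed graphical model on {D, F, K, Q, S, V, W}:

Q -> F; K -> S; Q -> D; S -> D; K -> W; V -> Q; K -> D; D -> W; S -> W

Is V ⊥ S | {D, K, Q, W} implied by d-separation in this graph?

Yes

Enumerating the 5 paths from V to S and testing each for blocking by {D, K, Q, W}:
Path 1: V → Q → D → W ← K → S
  Q is a chain here and Q is conditioned on, so the path is blocked at Q.
Path 2: V → Q → D → W ← S
  Q is a chain here and Q is conditioned on, so the path is blocked at Q.
Path 3: V → Q → D ← K → W ← S
  Q is a chain here and Q is conditioned on, so the path is blocked at Q.
Path 4: V → Q → D ← K → S
  Q is a chain here and Q is conditioned on, so the path is blocked at Q.
Path 5: V → Q → D ← S
  Q is a chain here and Q is conditioned on, so the path is blocked at Q.
Every path is blocked, so V and S are d-separated given {D, K, Q, W}.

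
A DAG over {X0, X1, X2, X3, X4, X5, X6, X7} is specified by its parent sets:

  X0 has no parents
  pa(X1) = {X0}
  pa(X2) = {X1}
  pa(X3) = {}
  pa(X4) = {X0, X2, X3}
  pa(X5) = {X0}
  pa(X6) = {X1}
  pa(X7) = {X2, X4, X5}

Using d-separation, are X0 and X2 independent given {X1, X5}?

Yes

We examine all 5 paths between X0 and X2:
  1. X0 → X5 → X7 ← X2 — X5:chain[blocks]; X7:collider[blocks] ⇒ blocked
  2. X0 → X5 → X7 ← X4 ← X2 — X5:chain[blocks]; X7:collider[blocks]; X4:chain[open] ⇒ blocked
  3. X0 → X4 ← X2 — X4:collider[blocks] ⇒ blocked
  4. X0 → X4 → X7 ← X2 — X4:chain[open]; X7:collider[blocks] ⇒ blocked
  5. X0 → X1 → X2 — X1:chain[blocks] ⇒ blocked
Every path is blocked, so X0 and X2 are d-separated given {X1, X5}.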